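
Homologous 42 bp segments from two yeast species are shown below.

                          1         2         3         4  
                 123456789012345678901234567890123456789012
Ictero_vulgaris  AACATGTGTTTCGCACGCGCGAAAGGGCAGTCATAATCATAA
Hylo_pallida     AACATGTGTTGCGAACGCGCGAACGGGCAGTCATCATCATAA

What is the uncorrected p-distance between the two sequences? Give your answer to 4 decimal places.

Mismatches occur at site 11 (T↔G), site 14 (C↔A), site 24 (A↔C), site 35 (A↔C).
There are 4 differences over 42 sites, so p = 4/42 = 0.0952.

0.0952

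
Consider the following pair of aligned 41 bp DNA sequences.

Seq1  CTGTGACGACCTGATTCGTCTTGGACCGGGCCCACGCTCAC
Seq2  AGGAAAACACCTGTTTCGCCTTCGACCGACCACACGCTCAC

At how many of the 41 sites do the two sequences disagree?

12

The sequences differ at positions 1 (C/A), 2 (T/G), 4 (T/A), 5 (G/A), 7 (C/A), 8 (G/C), 14 (A/T), 19 (T/C), 23 (G/C), 29 (G/A), 30 (G/C), 32 (C/A).
That gives 12 mismatches out of 41 aligned sites, so the Hamming distance is 12.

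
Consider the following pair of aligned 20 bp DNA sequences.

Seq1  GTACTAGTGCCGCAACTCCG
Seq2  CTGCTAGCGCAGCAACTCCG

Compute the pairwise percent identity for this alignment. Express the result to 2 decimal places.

80.00%

Mismatches occur at site 1 (G↔C), site 3 (A↔G), site 8 (T↔C), site 11 (C↔A).
16 of the 20 sites match, so the percent identity is 16/20 × 100 = 80.00%.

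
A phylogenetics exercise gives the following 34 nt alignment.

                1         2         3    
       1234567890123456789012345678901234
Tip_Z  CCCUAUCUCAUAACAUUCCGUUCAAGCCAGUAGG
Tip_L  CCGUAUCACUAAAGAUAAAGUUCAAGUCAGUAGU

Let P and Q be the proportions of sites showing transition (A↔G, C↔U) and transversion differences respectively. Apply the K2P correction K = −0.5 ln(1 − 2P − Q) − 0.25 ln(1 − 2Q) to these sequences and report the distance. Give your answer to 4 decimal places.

0.3839

The sequences differ at positions 3 (C/G, transversion), 8 (U/A, transversion), 10 (A/U, transversion), 11 (U/A, transversion), 14 (C/G, transversion), 17 (U/A, transversion), 18 (C/A, transversion), 19 (C/A, transversion), 27 (C/U, transition), 34 (G/U, transversion).
Of the 10 differences, 1 transition and 9 transversions over 34 sites: P = 1/34 = 0.029412, Q = 9/34 = 0.264706.
d = −0.5·ln(0.676470) − 0.25·ln(0.470588) = −0.5·(-0.390867) − 0.25·(-0.753772) = 0.3839.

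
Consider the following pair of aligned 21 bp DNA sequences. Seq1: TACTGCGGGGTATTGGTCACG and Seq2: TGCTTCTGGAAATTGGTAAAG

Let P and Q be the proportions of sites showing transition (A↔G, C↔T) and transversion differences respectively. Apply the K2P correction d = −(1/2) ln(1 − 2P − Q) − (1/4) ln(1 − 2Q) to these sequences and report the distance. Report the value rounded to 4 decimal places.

Mismatches occur at site 2 (A↔G, transition), site 5 (G↔T, transversion), site 7 (G↔T, transversion), site 10 (G↔A, transition), site 11 (T↔A, transversion), site 18 (C↔A, transversion), site 20 (C↔A, transversion).
Of the 7 differences, 2 transitions and 5 transversions over 21 sites: P = 2/21 = 0.095238, Q = 5/21 = 0.238095.
d = −0.5·ln(0.571429) − 0.25·ln(0.523810) = −0.5·(-0.559615) − 0.25·(-0.646626) = 0.4415.

0.4415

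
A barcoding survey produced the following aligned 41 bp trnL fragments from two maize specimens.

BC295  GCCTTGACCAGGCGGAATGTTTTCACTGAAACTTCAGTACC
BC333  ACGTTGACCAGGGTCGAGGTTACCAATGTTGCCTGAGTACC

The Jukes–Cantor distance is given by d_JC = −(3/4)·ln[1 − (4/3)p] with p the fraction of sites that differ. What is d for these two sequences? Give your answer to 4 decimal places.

Differing sites — 1:G/A; 3:C/G; 13:C/G; 14:G/T; 15:G/C; 16:A/G; 18:T/G; 22:T/A; 23:T/C; 26:C/A; 29:A/T; 30:A/T; 31:A/G; 33:T/C; 35:C/G.
p = 15/41 = 0.365854.
d = −0.75 · ln(1 − (4/3)·0.365854) = −0.75 · ln(0.512195) = −0.75 · (-0.669050) = 0.5018.

0.5018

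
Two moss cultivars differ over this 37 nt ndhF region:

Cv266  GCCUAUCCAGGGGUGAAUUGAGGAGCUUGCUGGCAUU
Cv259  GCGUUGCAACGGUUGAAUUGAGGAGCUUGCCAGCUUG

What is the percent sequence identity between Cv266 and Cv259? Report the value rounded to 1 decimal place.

Differing sites — 3:C/G; 5:A/U; 6:U/G; 8:C/A; 10:G/C; 13:G/U; 31:U/C; 32:G/A; 35:A/U; 37:U/G.
27 of the 37 sites match, so the percent identity is 27/37 × 100 = 73.0%.

73.0%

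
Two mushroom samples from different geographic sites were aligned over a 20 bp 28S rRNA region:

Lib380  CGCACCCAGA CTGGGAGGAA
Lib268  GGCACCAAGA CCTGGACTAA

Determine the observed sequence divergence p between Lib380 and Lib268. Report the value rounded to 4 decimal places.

0.3000

Mismatches occur at site 1 (C/G), site 7 (C/A), site 12 (T/C), site 13 (G/T), site 17 (G/C), site 18 (G/T).
There are 6 differences over 20 sites, so p = 6/20 = 0.3000.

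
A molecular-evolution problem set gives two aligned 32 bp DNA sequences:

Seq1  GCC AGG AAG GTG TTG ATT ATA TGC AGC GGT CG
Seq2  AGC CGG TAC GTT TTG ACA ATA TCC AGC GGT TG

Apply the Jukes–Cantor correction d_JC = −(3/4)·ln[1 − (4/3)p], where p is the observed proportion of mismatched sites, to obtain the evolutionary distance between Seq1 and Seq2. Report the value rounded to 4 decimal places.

The sequences differ at positions 1 (G/A), 2 (C/G), 4 (A/C), 7 (A/T), 9 (G/C), 12 (G/T), 17 (T/C), 18 (T/A), 23 (G/C), 31 (C/T).
p = 10/32 = 0.312500.
d = −0.75 · ln(1 − (4/3)·0.312500) = −0.75 · ln(0.583333) = −0.75 · (-0.538997) = 0.4042.

0.4042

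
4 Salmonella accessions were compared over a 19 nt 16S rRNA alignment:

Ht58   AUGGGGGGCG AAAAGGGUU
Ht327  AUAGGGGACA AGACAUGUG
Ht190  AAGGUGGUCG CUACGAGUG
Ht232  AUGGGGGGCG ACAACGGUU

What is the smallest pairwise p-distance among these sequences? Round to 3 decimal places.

Pairwise Hamming distances:
  Ht58 vs Ht327: 8
  Ht58 vs Ht190: 8
  Ht58 vs Ht232: 2
  Ht327 vs Ht190: 9
  Ht327 vs Ht232: 8
  Ht190 vs Ht232: 9
The smallest is 2 mismatches, between Ht58 and Ht232; p = 2/19 = 0.105.

0.105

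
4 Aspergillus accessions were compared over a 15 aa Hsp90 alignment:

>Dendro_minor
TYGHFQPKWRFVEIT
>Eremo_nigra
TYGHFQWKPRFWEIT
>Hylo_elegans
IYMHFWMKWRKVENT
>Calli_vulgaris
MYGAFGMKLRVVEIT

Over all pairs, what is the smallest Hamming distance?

3

Pairwise Hamming distances:
  Dendro_minor vs Eremo_nigra: 3
  Dendro_minor vs Hylo_elegans: 6
  Dendro_minor vs Calli_vulgaris: 6
  Eremo_nigra vs Hylo_elegans: 8
  Eremo_nigra vs Calli_vulgaris: 7
  Hylo_elegans vs Calli_vulgaris: 7
The smallest is 3, between Dendro_minor and Eremo_nigra.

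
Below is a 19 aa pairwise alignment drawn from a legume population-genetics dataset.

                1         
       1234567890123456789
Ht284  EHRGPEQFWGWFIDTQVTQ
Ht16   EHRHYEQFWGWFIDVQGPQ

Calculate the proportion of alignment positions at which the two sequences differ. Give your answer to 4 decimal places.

0.2632

Mismatches occur at site 4 (G→H), site 5 (P→Y), site 15 (T→V), site 17 (V→G), site 18 (T→P).
There are 5 differences over 19 sites, so p = 5/19 = 0.2632.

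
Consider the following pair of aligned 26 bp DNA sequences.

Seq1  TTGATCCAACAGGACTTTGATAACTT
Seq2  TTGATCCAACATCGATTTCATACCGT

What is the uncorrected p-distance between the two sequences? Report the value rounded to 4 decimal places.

0.2692

Mismatches occur at site 12 (G→T), site 13 (G→C), site 14 (A→G), site 15 (C→A), site 19 (G→C), site 23 (A→C), site 25 (T→G).
There are 7 differences over 26 sites, so p = 7/26 = 0.2692.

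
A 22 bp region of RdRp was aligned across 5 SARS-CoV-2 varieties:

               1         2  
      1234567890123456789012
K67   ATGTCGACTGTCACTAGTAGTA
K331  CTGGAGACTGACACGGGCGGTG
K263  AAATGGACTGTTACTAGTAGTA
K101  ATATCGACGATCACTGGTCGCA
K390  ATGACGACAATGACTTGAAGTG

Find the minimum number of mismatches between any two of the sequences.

4

Pairwise Hamming distances:
  K67 vs K331: 9
  K67 vs K263: 4
  K67 vs K101: 6
  K67 vs K390: 7
  K331 vs K263: 12
  K331 vs K101: 12
  K331 vs K390: 11
  K263 vs K101: 8
  K263 vs K390: 10
  K101 vs K390: 9
The smallest is 4, between K67 and K263.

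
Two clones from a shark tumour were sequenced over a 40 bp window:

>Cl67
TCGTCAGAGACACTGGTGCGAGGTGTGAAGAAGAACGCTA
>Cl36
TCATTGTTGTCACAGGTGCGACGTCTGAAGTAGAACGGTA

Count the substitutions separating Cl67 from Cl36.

The sequences differ at positions 3 (G/A), 5 (C/T), 6 (A/G), 7 (G/T), 8 (A/T), 10 (A/T), 14 (T/A), 22 (G/C), 25 (G/C), 31 (A/T), 38 (C/G).
That gives 11 mismatches out of 40 aligned sites, so the Hamming distance is 11.

11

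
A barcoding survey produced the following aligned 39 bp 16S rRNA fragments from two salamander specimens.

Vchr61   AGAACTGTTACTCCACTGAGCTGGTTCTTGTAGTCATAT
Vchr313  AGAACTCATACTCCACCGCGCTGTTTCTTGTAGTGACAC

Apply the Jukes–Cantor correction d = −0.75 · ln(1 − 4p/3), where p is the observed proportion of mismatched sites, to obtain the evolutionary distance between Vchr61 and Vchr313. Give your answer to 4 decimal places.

0.2396

The sequences differ at positions 7 (G/C), 8 (T/A), 17 (T/C), 19 (A/C), 24 (G/T), 35 (C/G), 37 (T/C), 39 (T/C).
p = 8/39 = 0.205128.
d = −0.75 · ln(1 − (4/3)·0.205128) = −0.75 · ln(0.726496) = −0.75 · (-0.319522) = 0.2396.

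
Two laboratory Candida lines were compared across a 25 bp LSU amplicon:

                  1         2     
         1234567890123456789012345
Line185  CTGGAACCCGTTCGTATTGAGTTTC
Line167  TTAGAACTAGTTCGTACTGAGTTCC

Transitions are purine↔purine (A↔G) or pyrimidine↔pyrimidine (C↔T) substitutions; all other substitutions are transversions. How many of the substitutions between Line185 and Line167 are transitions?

5

Differing sites — 1:C/T (Ti); 3:G/A (Ti); 8:C/T (Ti); 9:C/A (Tv); 17:T/C (Ti); 24:T/C (Ti).
Of the 6 differences, 5 transitions and 1 transversion, so the answer is 5.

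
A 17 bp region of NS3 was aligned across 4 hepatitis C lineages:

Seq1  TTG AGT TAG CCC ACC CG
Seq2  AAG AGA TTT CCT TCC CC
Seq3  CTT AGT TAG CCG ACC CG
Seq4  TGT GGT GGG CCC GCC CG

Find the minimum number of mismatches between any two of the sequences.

3

Pairwise Hamming distances:
  Seq1 vs Seq2: 8
  Seq1 vs Seq3: 3
  Seq1 vs Seq4: 6
  Seq2 vs Seq3: 9
  Seq2 vs Seq4: 11
  Seq3 vs Seq4: 7
The smallest is 3, between Seq1 and Seq3.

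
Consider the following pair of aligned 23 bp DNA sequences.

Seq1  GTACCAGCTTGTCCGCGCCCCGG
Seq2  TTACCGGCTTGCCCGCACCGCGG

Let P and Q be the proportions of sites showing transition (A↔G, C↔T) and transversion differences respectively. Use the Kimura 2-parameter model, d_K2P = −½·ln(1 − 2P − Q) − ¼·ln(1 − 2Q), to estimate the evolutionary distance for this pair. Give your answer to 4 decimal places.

0.2615

The sequences differ at positions 1 (G/T, transversion), 6 (A/G, transition), 12 (T/C, transition), 17 (G/A, transition), 20 (C/G, transversion).
Of the 5 differences, 3 transitions and 2 transversions over 23 sites: P = 3/23 = 0.130435, Q = 2/23 = 0.086957.
d = −0.5·ln(0.652173) − 0.25·ln(0.826086) = −0.5·(-0.427445) − 0.25·(-0.191056) = 0.2615.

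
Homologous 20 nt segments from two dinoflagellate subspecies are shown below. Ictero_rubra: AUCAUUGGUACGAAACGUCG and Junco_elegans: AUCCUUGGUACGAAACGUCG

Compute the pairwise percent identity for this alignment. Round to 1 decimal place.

The sequences differ at position 4 (A/C).
19 of the 20 sites match, so the percent identity is 19/20 × 100 = 95.0%.

95.0%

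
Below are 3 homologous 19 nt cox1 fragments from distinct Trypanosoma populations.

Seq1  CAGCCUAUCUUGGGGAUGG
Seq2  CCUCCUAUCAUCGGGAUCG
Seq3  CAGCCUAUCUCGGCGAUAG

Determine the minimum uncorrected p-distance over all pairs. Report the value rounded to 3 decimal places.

Pairwise Hamming distances:
  Seq1 vs Seq2: 5
  Seq1 vs Seq3: 3
  Seq2 vs Seq3: 7
The smallest is 3 mismatches, between Seq1 and Seq3; p = 3/19 = 0.158.

0.158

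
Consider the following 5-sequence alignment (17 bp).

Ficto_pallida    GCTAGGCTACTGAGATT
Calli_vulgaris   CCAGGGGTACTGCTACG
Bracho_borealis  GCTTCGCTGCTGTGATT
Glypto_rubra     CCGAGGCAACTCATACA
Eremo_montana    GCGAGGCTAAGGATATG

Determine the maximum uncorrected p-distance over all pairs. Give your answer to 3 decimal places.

0.647

Pairwise Hamming distances:
  Ficto_pallida vs Calli_vulgaris: 8
  Ficto_pallida vs Bracho_borealis: 4
  Ficto_pallida vs Glypto_rubra: 7
  Ficto_pallida vs Eremo_montana: 5
  Calli_vulgaris vs Bracho_borealis: 10
  Calli_vulgaris vs Glypto_rubra: 7
  Calli_vulgaris vs Eremo_montana: 8
  Bracho_borealis vs Glypto_rubra: 11
  Bracho_borealis vs Eremo_montana: 9
  Glypto_rubra vs Eremo_montana: 7
The largest is 11 mismatches, between Bracho_borealis and Glypto_rubra; p = 11/17 = 0.647.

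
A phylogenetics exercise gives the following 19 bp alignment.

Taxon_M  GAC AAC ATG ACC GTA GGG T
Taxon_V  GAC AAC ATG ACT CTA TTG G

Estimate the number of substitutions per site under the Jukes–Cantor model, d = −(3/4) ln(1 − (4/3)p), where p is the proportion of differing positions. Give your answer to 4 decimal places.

0.3241

Differing sites — 12:C/T; 13:G/C; 16:G/T; 17:G/T; 19:T/G.
p = 5/19 = 0.263158.
d = −0.75 · ln(1 − (4/3)·0.263158) = −0.75 · ln(0.649123) = −0.75 · (-0.432133) = 0.3241.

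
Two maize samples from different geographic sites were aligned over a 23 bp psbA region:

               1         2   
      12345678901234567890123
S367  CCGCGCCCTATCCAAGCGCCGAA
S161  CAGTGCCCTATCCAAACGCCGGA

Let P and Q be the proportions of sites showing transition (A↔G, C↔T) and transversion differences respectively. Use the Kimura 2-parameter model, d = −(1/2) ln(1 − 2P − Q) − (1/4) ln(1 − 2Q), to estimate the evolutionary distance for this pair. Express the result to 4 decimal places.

Mismatches occur at site 2 (C→A, transversion), site 4 (C→T, transition), site 16 (G→A, transition), site 22 (A→G, transition).
Of the 4 differences, 3 transitions and 1 transversion over 23 sites: P = 3/23 = 0.130435, Q = 1/23 = 0.043478.
d = −0.5·ln(0.695652) − 0.25·ln(0.913044) = −0.5·(-0.362906) − 0.25·(-0.090971) = 0.2042.

0.2042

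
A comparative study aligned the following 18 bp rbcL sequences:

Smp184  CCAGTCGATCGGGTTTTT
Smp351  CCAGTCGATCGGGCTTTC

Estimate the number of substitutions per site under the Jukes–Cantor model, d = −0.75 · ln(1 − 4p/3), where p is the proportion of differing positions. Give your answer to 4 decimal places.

Differing sites — 14:T/C; 18:T/C.
p = 2/18 = 0.111111.
d = −0.75 · ln(1 − (4/3)·0.111111) = −0.75 · ln(0.851852) = −0.75 · (-0.160342) = 0.1203.

0.1203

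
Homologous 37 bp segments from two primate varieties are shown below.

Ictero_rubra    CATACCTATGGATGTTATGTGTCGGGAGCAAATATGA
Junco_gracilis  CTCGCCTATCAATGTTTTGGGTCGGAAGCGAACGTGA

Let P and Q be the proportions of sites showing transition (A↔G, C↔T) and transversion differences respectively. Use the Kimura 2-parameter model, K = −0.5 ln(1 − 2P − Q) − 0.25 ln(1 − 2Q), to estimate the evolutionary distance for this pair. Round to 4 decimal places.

0.3941

Differing sites — 2:A/T (Tv); 3:T/C (Ti); 4:A/G (Ti); 10:G/C (Tv); 11:G/A (Ti); 17:A/T (Tv); 20:T/G (Tv); 26:G/A (Ti); 30:A/G (Ti); 33:T/C (Ti); 34:A/G (Ti).
Of the 11 differences, 7 transitions and 4 transversions over 37 sites: P = 7/37 = 0.189189, Q = 4/37 = 0.108108.
d = −0.5·ln(0.513514) − 0.25·ln(0.783784) = −0.5·(-0.666478) − 0.25·(-0.243622) = 0.3941.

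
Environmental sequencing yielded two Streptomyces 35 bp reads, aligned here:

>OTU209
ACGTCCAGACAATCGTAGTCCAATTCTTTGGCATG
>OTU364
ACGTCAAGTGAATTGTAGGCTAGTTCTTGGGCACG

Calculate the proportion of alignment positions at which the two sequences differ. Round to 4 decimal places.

Mismatches occur at site 6 (C/A), site 9 (A/T), site 10 (C/G), site 14 (C/T), site 19 (T/G), site 21 (C/T), site 23 (A/G), site 29 (T/G), site 34 (T/C).
There are 9 differences over 35 sites, so p = 9/35 = 0.2571.

0.2571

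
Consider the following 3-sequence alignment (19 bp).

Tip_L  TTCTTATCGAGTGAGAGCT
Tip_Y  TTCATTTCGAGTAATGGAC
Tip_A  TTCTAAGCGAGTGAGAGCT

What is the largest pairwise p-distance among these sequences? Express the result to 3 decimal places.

Pairwise Hamming distances:
  Tip_L vs Tip_Y: 7
  Tip_L vs Tip_A: 2
  Tip_Y vs Tip_A: 9
The largest is 9 mismatches, between Tip_Y and Tip_A; p = 9/19 = 0.474.

0.474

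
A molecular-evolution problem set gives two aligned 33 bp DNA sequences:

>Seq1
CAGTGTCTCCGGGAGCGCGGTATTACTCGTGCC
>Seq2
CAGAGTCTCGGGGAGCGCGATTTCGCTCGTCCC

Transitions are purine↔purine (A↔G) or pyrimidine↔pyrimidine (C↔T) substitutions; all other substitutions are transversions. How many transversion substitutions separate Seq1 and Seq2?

4

Differing sites — 4:T/A (Tv); 10:C/G (Tv); 20:G/A (Ti); 22:A/T (Tv); 24:T/C (Ti); 25:A/G (Ti); 31:G/C (Tv).
Of the 7 differences, 3 transitions and 4 transversions, so the answer is 4.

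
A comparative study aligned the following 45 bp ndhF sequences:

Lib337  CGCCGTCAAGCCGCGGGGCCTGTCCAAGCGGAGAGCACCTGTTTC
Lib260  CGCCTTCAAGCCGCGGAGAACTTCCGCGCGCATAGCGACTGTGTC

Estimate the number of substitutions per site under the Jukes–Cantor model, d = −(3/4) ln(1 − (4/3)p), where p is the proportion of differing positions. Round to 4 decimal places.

The sequences differ at positions 5 (G/T), 17 (G/A), 19 (C/A), 20 (C/A), 21 (T/C), 22 (G/T), 26 (A/G), 27 (A/C), 31 (G/C), 33 (G/T), 37 (A/G), 38 (C/A), 43 (T/G).
p = 13/45 = 0.288889.
d = −0.75 · ln(1 − (4/3)·0.288889) = −0.75 · ln(0.614815) = −0.75 · (-0.486434) = 0.3648.

0.3648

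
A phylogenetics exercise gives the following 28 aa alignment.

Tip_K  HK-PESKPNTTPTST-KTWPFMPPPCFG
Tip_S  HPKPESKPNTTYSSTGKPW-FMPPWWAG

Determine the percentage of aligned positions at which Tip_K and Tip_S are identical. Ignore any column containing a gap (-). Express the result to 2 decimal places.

72.00%

Excluding the 3 gap columns leaves 25 comparable sites.
The sequences differ at positions 2 (K/P), 12 (P/Y), 13 (T/S), 18 (T/P), 25 (P/W), 26 (C/W), 27 (F/A).
18 of the 25 comparable sites match, so the percent identity is 18/25 × 100 = 72.00%.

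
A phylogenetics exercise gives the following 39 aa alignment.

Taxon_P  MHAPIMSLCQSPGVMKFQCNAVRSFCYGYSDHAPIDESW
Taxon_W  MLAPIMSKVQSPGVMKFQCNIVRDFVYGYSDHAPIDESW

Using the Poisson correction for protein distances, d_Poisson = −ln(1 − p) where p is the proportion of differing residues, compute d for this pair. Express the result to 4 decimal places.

0.1671

The sequences differ at positions 2 (H/L), 8 (L/K), 9 (C/V), 21 (A/I), 24 (S/D), 26 (C/V).
p = 6/39 = 0.153846.
d = −ln(1 − 0.153846) = −ln(0.846154) = 0.1671.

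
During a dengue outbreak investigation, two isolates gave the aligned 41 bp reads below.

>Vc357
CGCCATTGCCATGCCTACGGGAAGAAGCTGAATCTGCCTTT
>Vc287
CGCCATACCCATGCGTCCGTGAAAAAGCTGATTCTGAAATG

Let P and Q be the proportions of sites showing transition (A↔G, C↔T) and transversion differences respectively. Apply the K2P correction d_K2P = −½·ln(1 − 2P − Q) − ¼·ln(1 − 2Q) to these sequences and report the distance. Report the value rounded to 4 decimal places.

0.3404

Differing sites — 7:T/A (Tv); 8:G/C (Tv); 15:C/G (Tv); 17:A/C (Tv); 20:G/T (Tv); 24:G/A (Ti); 32:A/T (Tv); 37:C/A (Tv); 38:C/A (Tv); 39:T/A (Tv); 41:T/G (Tv).
Of the 11 differences, 1 transition and 10 transversions over 41 sites: P = 1/41 = 0.024390, Q = 10/41 = 0.243902.
d = −0.5·ln(0.707318) − 0.25·ln(0.512196) = −0.5·(-0.346275) − 0.25·(-0.669048) = 0.3404.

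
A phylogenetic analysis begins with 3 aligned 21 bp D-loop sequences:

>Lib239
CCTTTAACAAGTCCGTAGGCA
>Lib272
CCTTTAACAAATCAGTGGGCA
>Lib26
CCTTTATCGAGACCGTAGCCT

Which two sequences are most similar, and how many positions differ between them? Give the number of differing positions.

Pairwise Hamming distances:
  Lib239 vs Lib272: 3
  Lib239 vs Lib26: 5
  Lib272 vs Lib26: 8
The smallest is 3, between Lib239 and Lib272.

3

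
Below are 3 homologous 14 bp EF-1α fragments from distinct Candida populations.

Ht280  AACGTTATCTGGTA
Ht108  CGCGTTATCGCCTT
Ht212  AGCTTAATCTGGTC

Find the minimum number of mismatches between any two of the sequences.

Pairwise Hamming distances:
  Ht280 vs Ht108: 6
  Ht280 vs Ht212: 4
  Ht108 vs Ht212: 7
The smallest is 4, between Ht280 and Ht212.

4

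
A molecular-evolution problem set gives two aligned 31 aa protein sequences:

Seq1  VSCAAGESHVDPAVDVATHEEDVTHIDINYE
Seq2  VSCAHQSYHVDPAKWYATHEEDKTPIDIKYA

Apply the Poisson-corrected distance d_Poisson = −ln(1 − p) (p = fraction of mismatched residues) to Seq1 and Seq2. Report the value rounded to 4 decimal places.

0.4383

Differing sites — 5:A/H; 6:G/Q; 7:E/S; 8:S/Y; 14:V/K; 15:D/W; 16:V/Y; 23:V/K; 25:H/P; 29:N/K; 31:E/A.
p = 11/31 = 0.354839.
d = −ln(1 − 0.354839) = −ln(0.645161) = 0.4383.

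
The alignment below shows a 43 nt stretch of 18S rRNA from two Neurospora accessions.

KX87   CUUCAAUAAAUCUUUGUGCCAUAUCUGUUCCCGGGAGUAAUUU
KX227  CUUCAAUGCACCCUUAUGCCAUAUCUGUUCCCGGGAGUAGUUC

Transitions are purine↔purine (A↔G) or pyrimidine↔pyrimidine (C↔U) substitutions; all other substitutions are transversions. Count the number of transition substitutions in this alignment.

Mismatches occur at site 8 (A→G, transition), site 9 (A→C, transversion), site 11 (U→C, transition), site 13 (U→C, transition), site 16 (G→A, transition), site 40 (A→G, transition), site 43 (U→C, transition).
Of the 7 differences, 6 transitions and 1 transversion, so the answer is 6.

6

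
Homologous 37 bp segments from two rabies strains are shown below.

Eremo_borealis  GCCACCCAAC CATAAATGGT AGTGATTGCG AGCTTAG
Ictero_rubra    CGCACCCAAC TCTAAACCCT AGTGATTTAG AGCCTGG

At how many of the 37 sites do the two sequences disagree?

11

Differing sites — 1:G/C; 2:C/G; 11:C/T; 12:A/C; 17:T/C; 18:G/C; 19:G/C; 28:G/T; 29:C/A; 34:T/C; 36:A/G.
That gives 11 mismatches out of 37 aligned sites, so the Hamming distance is 11.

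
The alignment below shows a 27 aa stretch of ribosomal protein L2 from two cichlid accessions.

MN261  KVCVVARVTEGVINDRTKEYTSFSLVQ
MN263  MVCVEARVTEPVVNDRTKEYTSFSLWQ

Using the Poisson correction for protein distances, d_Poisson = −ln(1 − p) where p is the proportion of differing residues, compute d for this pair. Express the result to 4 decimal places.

Mismatches occur at site 1 (K→M), site 5 (V→E), site 11 (G→P), site 13 (I→V), site 26 (V→W).
p = 5/27 = 0.185185.
d = −ln(1 − 0.185185) = −ln(0.814815) = 0.2048.

0.2048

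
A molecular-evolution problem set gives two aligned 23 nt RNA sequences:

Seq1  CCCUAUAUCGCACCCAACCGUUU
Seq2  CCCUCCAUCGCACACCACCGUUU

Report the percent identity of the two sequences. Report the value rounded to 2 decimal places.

82.61%

Mismatches occur at site 5 (A↔C), site 6 (U↔C), site 14 (C↔A), site 16 (A↔C).
19 of the 23 sites match, so the percent identity is 19/23 × 100 = 82.61%.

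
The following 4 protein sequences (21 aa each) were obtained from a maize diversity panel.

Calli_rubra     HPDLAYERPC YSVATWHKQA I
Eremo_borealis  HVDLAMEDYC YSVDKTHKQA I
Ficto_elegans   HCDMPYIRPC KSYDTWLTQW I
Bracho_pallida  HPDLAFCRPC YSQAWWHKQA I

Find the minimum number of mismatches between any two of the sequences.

Pairwise Hamming distances:
  Calli_rubra vs Eremo_borealis: 7
  Calli_rubra vs Ficto_elegans: 10
  Calli_rubra vs Bracho_pallida: 4
  Eremo_borealis vs Ficto_elegans: 14
  Eremo_borealis vs Bracho_pallida: 9
  Ficto_elegans vs Bracho_pallida: 12
The smallest is 4, between Calli_rubra and Bracho_pallida.

4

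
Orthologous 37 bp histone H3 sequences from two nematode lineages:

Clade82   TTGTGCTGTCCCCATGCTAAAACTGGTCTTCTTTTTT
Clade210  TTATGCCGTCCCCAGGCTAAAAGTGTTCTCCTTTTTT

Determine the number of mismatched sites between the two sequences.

6

The sequences differ at positions 3 (G/A), 7 (T/C), 15 (T/G), 23 (C/G), 26 (G/T), 30 (T/C).
That gives 6 mismatches out of 37 aligned sites, so the Hamming distance is 6.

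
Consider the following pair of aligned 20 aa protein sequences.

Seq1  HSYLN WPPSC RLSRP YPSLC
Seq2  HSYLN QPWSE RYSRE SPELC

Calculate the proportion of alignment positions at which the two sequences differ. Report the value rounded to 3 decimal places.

Differing sites — 6:W/Q; 8:P/W; 10:C/E; 12:L/Y; 15:P/E; 16:Y/S; 18:S/E.
There are 7 differences over 20 sites, so p = 7/20 = 0.350.

0.350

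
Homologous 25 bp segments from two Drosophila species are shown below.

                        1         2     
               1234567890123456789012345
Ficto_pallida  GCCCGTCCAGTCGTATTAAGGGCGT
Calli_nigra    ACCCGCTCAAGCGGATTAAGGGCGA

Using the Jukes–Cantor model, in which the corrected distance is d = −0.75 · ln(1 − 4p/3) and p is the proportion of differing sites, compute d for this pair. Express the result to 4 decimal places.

The sequences differ at positions 1 (G/A), 6 (T/C), 7 (C/T), 10 (G/A), 11 (T/G), 14 (T/G), 25 (T/A).
p = 7/25 = 0.280000.
d = −0.75 · ln(1 − (4/3)·0.280000) = −0.75 · ln(0.626667) = −0.75 · (-0.467340) = 0.3505.

0.3505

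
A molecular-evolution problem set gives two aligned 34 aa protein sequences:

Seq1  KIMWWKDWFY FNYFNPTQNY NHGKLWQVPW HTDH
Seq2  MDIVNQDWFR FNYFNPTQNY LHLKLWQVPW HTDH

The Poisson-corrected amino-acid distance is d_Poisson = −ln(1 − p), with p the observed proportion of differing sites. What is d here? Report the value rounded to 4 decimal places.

Mismatches occur at site 1 (K→M), site 2 (I→D), site 3 (M→I), site 4 (W→V), site 5 (W→N), site 6 (K→Q), site 10 (Y→R), site 21 (N→L), site 23 (G→L).
p = 9/34 = 0.264706.
d = −ln(1 − 0.264706) = −ln(0.735294) = 0.3075.

0.3075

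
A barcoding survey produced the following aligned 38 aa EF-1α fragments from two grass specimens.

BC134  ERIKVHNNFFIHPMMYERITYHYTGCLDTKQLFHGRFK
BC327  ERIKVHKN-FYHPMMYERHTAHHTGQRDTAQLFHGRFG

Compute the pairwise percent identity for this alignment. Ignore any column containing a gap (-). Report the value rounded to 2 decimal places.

Excluding the 1 gap column leaves 37 comparable sites.
Mismatches occur at site 7 (N/K), site 11 (I/Y), site 19 (I/H), site 21 (Y/A), site 23 (Y/H), site 26 (C/Q), site 27 (L/R), site 30 (K/A), site 38 (K/G).
28 of the 37 comparable sites match, so the percent identity is 28/37 × 100 = 75.68%.

75.68%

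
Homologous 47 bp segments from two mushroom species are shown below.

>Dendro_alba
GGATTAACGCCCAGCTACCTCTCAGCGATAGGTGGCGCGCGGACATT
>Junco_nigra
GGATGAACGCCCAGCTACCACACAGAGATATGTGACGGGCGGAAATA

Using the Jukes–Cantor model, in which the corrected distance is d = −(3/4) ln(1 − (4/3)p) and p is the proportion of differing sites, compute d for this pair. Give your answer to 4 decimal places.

The sequences differ at positions 5 (T/G), 20 (T/A), 22 (T/A), 26 (C/A), 31 (G/T), 35 (G/A), 38 (C/G), 44 (C/A), 47 (T/A).
p = 9/47 = 0.191489.
d = −0.75 · ln(1 − (4/3)·0.191489) = −0.75 · ln(0.744681) = −0.75 · (-0.294799) = 0.2211.

0.2211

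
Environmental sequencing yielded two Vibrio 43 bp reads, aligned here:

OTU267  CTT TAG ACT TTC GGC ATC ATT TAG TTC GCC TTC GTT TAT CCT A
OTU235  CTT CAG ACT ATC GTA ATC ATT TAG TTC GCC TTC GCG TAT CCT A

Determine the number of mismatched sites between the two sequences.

6

The sequences differ at positions 4 (T/C), 10 (T/A), 14 (G/T), 15 (C/A), 35 (T/C), 36 (T/G).
That gives 6 mismatches out of 43 aligned sites, so the Hamming distance is 6.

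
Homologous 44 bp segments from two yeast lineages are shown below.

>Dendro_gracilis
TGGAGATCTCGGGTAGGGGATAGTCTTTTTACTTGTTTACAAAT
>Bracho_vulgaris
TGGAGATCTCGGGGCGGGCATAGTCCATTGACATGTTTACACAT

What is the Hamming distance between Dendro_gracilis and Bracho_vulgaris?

8

The sequences differ at positions 14 (T/G), 15 (A/C), 19 (G/C), 26 (T/C), 27 (T/A), 30 (T/G), 33 (T/A), 42 (A/C).
That gives 8 mismatches out of 44 aligned sites, so the Hamming distance is 8.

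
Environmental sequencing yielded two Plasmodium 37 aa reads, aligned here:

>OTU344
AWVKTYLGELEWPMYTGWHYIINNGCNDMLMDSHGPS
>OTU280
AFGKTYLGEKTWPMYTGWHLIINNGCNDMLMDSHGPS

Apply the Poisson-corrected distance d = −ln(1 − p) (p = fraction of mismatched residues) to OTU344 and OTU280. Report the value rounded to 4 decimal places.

0.1452

Differing sites — 2:W/F; 3:V/G; 10:L/K; 11:E/T; 20:Y/L.
p = 5/37 = 0.135135.
d = −ln(1 − 0.135135) = −ln(0.864865) = 0.1452.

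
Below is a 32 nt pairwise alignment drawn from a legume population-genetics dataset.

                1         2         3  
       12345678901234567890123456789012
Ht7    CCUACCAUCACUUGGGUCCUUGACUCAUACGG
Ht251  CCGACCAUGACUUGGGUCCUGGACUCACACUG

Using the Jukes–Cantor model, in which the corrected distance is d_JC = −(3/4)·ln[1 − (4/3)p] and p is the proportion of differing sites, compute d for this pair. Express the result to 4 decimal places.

0.1752

Mismatches occur at site 3 (U↔G), site 9 (C↔G), site 21 (U↔G), site 28 (U↔C), site 31 (G↔U).
p = 5/32 = 0.156250.
d = −0.75 · ln(1 − (4/3)·0.156250) = −0.75 · ln(0.791667) = −0.75 · (-0.233614) = 0.1752.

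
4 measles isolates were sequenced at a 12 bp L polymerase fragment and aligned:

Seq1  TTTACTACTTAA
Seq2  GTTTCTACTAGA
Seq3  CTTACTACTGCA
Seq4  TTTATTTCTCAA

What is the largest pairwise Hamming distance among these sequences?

6

Pairwise Hamming distances:
  Seq1 vs Seq2: 4
  Seq1 vs Seq3: 3
  Seq1 vs Seq4: 3
  Seq2 vs Seq3: 4
  Seq2 vs Seq4: 6
  Seq3 vs Seq4: 5
The largest is 6, between Seq2 and Seq4.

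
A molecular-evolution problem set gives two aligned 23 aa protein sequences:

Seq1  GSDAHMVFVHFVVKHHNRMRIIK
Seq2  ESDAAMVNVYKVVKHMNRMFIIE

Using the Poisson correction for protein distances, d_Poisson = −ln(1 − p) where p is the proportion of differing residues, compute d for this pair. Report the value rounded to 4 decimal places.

0.4274

The sequences differ at positions 1 (G/E), 5 (H/A), 8 (F/N), 10 (H/Y), 11 (F/K), 16 (H/M), 20 (R/F), 23 (K/E).
p = 8/23 = 0.347826.
d = −ln(1 − 0.347826) = −ln(0.652174) = 0.4274.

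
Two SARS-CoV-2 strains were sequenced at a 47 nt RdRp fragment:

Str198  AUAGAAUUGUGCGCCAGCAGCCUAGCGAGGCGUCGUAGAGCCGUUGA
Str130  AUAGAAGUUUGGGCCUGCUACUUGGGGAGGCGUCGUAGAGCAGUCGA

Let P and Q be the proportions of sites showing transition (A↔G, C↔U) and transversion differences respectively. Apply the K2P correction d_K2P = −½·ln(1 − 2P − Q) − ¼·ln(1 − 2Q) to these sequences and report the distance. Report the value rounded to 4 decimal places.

Differing sites — 7:U/G (Tv); 9:G/U (Tv); 12:C/G (Tv); 16:A/U (Tv); 19:A/U (Tv); 20:G/A (Ti); 22:C/U (Ti); 24:A/G (Ti); 26:C/G (Tv); 42:C/A (Tv); 45:U/C (Ti).
Of the 11 differences, 4 transitions and 7 transversions over 47 sites: P = 4/47 = 0.085106, Q = 7/47 = 0.148936.
d = −0.5·ln(0.680852) − 0.25·ln(0.702128) = −0.5·(-0.384410) − 0.25·(-0.353640) = 0.2806.

0.2806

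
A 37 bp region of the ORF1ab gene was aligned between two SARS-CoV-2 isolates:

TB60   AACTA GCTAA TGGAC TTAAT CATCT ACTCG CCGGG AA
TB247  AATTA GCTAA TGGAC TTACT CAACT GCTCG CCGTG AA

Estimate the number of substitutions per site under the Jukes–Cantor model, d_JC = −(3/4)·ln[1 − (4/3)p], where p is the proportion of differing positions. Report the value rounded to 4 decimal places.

The sequences differ at positions 3 (C/T), 19 (A/C), 23 (T/A), 26 (A/G), 34 (G/T).
p = 5/37 = 0.135135.
d = −0.75 · ln(1 − (4/3)·0.135135) = −0.75 · ln(0.819820) = −0.75 · (-0.198670) = 0.1490.

0.1490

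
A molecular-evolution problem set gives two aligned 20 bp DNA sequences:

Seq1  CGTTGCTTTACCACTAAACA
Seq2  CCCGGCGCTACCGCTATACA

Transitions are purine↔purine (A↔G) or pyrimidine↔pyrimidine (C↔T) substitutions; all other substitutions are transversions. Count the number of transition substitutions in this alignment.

3

Mismatches occur at site 2 (G/C, transversion), site 3 (T/C, transition), site 4 (T/G, transversion), site 7 (T/G, transversion), site 8 (T/C, transition), site 13 (A/G, transition), site 17 (A/T, transversion).
Of the 7 differences, 3 transitions and 4 transversions, so the answer is 3.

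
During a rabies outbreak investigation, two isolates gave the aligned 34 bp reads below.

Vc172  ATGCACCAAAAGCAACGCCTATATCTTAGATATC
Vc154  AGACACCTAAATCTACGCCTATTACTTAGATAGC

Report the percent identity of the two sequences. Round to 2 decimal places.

Mismatches occur at site 2 (T→G), site 3 (G→A), site 8 (A→T), site 12 (G→T), site 14 (A→T), site 23 (A→T), site 24 (T→A), site 33 (T→G).
26 of the 34 sites match, so the percent identity is 26/34 × 100 = 76.47%.

76.47%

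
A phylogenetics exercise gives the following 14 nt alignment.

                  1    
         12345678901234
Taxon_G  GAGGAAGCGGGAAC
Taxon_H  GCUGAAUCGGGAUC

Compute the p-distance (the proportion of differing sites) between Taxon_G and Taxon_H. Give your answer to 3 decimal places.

0.286

Mismatches occur at site 2 (A→C), site 3 (G→U), site 7 (G→U), site 13 (A→U).
There are 4 differences over 14 sites, so p = 4/14 = 0.286.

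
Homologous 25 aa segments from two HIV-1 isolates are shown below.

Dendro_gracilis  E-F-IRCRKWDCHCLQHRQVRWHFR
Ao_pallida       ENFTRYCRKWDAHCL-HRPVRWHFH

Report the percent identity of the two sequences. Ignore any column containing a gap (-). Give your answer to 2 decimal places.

77.27%

Excluding the 3 gap columns leaves 22 comparable sites.
Differing sites — 5:I/R; 6:R/Y; 12:C/A; 19:Q/P; 25:R/H.
17 of the 22 comparable sites match, so the percent identity is 17/22 × 100 = 77.27%.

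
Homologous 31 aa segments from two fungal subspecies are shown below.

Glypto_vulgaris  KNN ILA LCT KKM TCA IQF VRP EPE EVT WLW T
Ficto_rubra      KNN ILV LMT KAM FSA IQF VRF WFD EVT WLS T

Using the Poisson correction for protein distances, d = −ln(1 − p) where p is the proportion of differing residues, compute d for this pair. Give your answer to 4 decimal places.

0.3895

Mismatches occur at site 6 (A↔V), site 8 (C↔M), site 11 (K↔A), site 13 (T↔F), site 14 (C↔S), site 21 (P↔F), site 22 (E↔W), site 23 (P↔F), site 24 (E↔D), site 30 (W↔S).
p = 10/31 = 0.322581.
d = −ln(1 − 0.322581) = −ln(0.677419) = 0.3895.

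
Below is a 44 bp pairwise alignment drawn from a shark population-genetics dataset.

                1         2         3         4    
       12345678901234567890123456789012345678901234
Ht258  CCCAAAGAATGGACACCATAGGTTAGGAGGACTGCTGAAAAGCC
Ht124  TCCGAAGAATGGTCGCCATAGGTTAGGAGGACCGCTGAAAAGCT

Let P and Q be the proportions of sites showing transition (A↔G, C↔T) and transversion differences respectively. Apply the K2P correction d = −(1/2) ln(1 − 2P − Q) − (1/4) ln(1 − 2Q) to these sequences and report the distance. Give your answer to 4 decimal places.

The sequences differ at positions 1 (C/T, transition), 4 (A/G, transition), 13 (A/T, transversion), 15 (A/G, transition), 33 (T/C, transition), 44 (C/T, transition).
Of the 6 differences, 5 transitions and 1 transversion over 44 sites: P = 5/44 = 0.113636, Q = 1/44 = 0.022727.
d = −0.5·ln(0.750001) − 0.25·ln(0.954546) = −0.5·(-0.287681) − 0.25·(-0.046519) = 0.1555.

0.1555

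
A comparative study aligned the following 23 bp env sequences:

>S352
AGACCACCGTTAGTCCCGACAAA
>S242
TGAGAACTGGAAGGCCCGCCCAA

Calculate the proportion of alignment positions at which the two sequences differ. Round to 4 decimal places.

The sequences differ at positions 1 (A/T), 4 (C/G), 5 (C/A), 8 (C/T), 10 (T/G), 11 (T/A), 14 (T/G), 19 (A/C), 21 (A/C).
There are 9 differences over 23 sites, so p = 9/23 = 0.3913.

0.3913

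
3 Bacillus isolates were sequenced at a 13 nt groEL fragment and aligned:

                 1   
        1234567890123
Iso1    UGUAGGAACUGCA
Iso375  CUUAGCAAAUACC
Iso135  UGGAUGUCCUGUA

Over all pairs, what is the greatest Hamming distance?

Pairwise Hamming distances:
  Iso1 vs Iso375: 6
  Iso1 vs Iso135: 5
  Iso375 vs Iso135: 11
The largest is 11, between Iso375 and Iso135.

11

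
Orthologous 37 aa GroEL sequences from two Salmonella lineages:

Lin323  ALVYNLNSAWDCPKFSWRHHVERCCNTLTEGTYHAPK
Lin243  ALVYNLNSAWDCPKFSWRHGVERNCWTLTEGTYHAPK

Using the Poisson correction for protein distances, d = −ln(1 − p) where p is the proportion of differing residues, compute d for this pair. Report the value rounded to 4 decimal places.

0.0846

The sequences differ at positions 20 (H/G), 24 (C/N), 26 (N/W).
p = 3/37 = 0.081081.
d = −ln(1 − 0.081081) = −ln(0.918919) = 0.0846.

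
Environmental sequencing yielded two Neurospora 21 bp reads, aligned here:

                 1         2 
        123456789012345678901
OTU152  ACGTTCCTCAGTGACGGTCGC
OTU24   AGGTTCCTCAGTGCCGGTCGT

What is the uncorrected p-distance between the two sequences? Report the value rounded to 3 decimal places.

0.143

Mismatches occur at site 2 (C/G), site 14 (A/C), site 21 (C/T).
There are 3 differences over 21 sites, so p = 3/21 = 0.143.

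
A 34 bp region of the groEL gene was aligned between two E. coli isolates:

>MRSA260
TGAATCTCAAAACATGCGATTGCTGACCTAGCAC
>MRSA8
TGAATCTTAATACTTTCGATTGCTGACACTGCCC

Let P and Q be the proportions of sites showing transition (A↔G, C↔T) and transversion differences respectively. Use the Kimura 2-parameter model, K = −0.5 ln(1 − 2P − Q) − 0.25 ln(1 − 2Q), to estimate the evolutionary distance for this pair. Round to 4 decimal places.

Differing sites — 8:C/T (Ti); 11:A/T (Tv); 14:A/T (Tv); 16:G/T (Tv); 28:C/A (Tv); 29:T/C (Ti); 30:A/T (Tv); 33:A/C (Tv).
Of the 8 differences, 2 transitions and 6 transversions over 34 sites: P = 2/34 = 0.058824, Q = 6/34 = 0.176471.
d = −0.5·ln(0.705881) − 0.25·ln(0.647058) = −0.5·(-0.348309) − 0.25·(-0.435319) = 0.2830.

0.2830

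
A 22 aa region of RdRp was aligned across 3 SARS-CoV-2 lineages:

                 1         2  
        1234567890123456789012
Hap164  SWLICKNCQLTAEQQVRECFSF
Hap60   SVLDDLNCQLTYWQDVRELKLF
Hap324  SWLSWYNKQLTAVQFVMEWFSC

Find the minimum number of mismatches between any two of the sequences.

9

Pairwise Hamming distances:
  Hap164 vs Hap60: 10
  Hap164 vs Hap324: 9
  Hap60 vs Hap324: 13
The smallest is 9, between Hap164 and Hap324.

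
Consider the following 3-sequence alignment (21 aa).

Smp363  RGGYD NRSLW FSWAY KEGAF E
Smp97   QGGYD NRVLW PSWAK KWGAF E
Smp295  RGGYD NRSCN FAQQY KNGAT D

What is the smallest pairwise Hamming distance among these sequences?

Pairwise Hamming distances:
  Smp363 vs Smp97: 5
  Smp363 vs Smp295: 8
  Smp97 vs Smp295: 12
The smallest is 5, between Smp363 and Smp97.

5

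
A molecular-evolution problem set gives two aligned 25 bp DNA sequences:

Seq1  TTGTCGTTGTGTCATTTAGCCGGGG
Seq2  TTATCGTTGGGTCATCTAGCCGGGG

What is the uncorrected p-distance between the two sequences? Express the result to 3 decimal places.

Differing sites — 3:G/A; 10:T/G; 16:T/C.
There are 3 differences over 25 sites, so p = 3/25 = 0.120.

0.120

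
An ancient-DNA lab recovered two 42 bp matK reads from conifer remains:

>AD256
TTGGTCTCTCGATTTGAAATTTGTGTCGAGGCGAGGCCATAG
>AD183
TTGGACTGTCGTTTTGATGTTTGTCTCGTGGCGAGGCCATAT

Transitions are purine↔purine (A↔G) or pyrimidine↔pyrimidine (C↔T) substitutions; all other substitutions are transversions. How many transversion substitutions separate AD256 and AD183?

Differing sites — 5:T/A (Tv); 8:C/G (Tv); 12:A/T (Tv); 18:A/T (Tv); 19:A/G (Ti); 25:G/C (Tv); 29:A/T (Tv); 42:G/T (Tv).
Of the 8 differences, 1 transition and 7 transversions, so the answer is 7.

7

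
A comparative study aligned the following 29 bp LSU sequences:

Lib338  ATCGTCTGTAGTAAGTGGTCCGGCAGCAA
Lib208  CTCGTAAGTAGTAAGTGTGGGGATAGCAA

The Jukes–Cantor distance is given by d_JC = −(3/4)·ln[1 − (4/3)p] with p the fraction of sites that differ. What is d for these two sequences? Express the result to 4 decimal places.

0.4006

Mismatches occur at site 1 (A→C), site 6 (C→A), site 7 (T→A), site 18 (G→T), site 19 (T→G), site 20 (C→G), site 21 (C→G), site 23 (G→A), site 24 (C→T).
p = 9/29 = 0.310345.
d = −0.75 · ln(1 − (4/3)·0.310345) = −0.75 · ln(0.586207) = −0.75 · (-0.534082) = 0.4006.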